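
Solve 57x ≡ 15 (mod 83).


GCD(57, 83) = 1, unique solution
a^(-1) mod 83 = 67
x = 67 * 15 mod 83 = 9

x ≡ 9 (mod 83)


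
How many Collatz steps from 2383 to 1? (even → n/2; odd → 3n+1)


2383 → 7150 → 3575 → 10726 → 5363 → 16090 → 8045 → 24136 → 12068 → 6034 → 3017 → 9052 → 4526 → 2263 → 6790 → 3395 → 10186 → 5093 → 15280 → 7640 → 3820 → 1910 → 955 → 2866 → 1433 → 4300 → 2150 → 1075 → 3226 → 1613 → 4840 → 2420 → 1210 → 605 → 1816 → 908 → 454 → 227 → 682 → 341 → 1024 → 512 → 256 → 128 → 64 → 32 → 16 → 8 → 4 → 2 → 1
Total steps = 50

50 steps


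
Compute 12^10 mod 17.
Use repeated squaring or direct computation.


12^1 mod 17 = 12
12^2 mod 17 = 8
12^3 mod 17 = 11
12^4 mod 17 = 13
12^5 mod 17 = 3
12^6 mod 17 = 2
12^7 mod 17 = 7
12^8 mod 17 = 16
12^9 mod 17 = 5
12^10 mod 17 = 9


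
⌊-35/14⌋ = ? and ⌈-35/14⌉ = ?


-35/14 = -2.5000
floor = -3
ceil = -2

floor = -3, ceil = -2


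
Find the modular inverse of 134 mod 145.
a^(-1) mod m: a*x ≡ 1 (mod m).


Use the extended Euclidean algorithm on (145, 134); each row r = 145*s + 134*t:
r=145, s=1, t=0
r=134, s=0, t=1
q=1: r=11, s=1, t=-1   [145*(1) + 134*(-1) = 11]
q=12: r=2, s=-12, t=13   [145*(-12) + 134*(13) = 2]
q=5: r=1, s=61, t=-66   [145*(61) + 134*(-66) = 1]
q=2: r=0, s=-134, t=145   [145*(-134) + 134*(145) = 0]
GCD = 1 with t = -66, so 134*(-66) ≡ 1 (mod 145)
Inverse = -66 mod 145 = 79
Check: 134 * 79 = 10586 ≡ 1 (mod 145)

134^(-1) ≡ 79 (mod 145)


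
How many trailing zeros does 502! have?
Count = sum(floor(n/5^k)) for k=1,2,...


floor(502/5) = 100
floor(502/25) = 20
floor(502/125) = 4
Total = 124

124 trailing zeros


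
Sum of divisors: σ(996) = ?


Divisors of 996: 1, 2, 3, 4, 6, 12, 83, 166, 249, 332, 498, 996
Sum = 1 + 2 + 3 + 4 + 6 + 12 + 83 + 166 + 249 + 332 + 498 + 996 = 2352

σ(996) = 2352


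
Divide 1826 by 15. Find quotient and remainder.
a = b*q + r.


1826 = 15 * 121 + 11
Check: 1815 + 11 = 1826

q = 121, r = 11


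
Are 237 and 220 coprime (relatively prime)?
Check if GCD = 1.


Euclidean algorithm:
237 = 1 * 220 + 17
220 = 12 * 17 + 16
17 = 1 * 16 + 1
16 = 16 * 1 + 0
GCD(237, 220) = 1

Yes, coprime (GCD = 1)


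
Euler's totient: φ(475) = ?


475 = 5^2 × 19
Prime factors: 5, 19
φ(475) = 475 × (1-1/5) × (1-1/19)
= 475 × 4/5 × 18/19 = 360

φ(475) = 360


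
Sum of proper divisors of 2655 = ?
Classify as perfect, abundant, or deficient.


Proper divisors: 1, 3, 5, 9, 15, 45, 59, 177, 295, 531, 885
Sum = 1 + 3 + 5 + 9 + 15 + 45 + 59 + 177 + 295 + 531 + 885 = 2025
2025 < 2655 → deficient

s(2655) = 2025 (deficient)


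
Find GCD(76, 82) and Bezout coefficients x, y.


Tabular extended Euclidean (each row: r = 76*s + 82*t):
r=76, s=1, t=0
r=82, s=0, t=1
q=0: r=76, s=1, t=0   [76*(1) + 82*(0) = 76]
q=1: r=6, s=-1, t=1   [76*(-1) + 82*(1) = 6]
q=12: r=4, s=13, t=-12   [76*(13) + 82*(-12) = 4]
q=1: r=2, s=-14, t=13   [76*(-14) + 82*(13) = 2]
q=2: r=0, s=41, t=-38   [76*(41) + 82*(-38) = 0]
GCD = 2; from the row with r=2: x=-14, y=13
Check: 76*(-14) + 82*(13) = -1064 + 1066 = 2

GCD = 2, x = -14, y = 13


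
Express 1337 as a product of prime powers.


1337 / 7 = 191
191 / 191 = 1
1337 = 7 × 191


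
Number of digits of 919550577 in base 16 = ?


919550577 in base 16 = 36CF3A71
Number of digits = 8

8 digits (base 16)


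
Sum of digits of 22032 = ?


2 + 2 + 0 + 3 + 2 = 9


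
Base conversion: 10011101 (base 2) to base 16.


10011101 (base 2) = 157 (decimal)
157 (decimal) = 9D (base 16)


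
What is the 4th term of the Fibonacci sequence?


Sequence: 1, 1, 2, 3
F(4) = 3


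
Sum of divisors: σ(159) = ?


Divisors of 159: 1, 3, 53, 159
Sum = 1 + 3 + 53 + 159 = 216

σ(159) = 216


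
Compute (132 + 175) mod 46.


132 + 175 = 307
307 mod 46 = 31


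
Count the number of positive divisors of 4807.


4807 = 11^1 × 19^1 × 23^1
d(4807) = (1+1) × (1+1) × (1+1) = 8

8 divisors


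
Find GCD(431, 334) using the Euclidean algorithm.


431 = 1 * 334 + 97
334 = 3 * 97 + 43
97 = 2 * 43 + 11
43 = 3 * 11 + 10
11 = 1 * 10 + 1
10 = 10 * 1 + 0
GCD = 1


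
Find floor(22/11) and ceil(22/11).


22/11 = 2.0000
floor = 2
ceil = 2

floor = 2, ceil = 2


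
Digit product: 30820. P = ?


3 × 0 × 8 × 2 × 0 = 0


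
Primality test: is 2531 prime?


Check divisors up to sqrt(2531) = 50.3090
No divisors found.
2531 is prime.

Yes, 2531 is prime


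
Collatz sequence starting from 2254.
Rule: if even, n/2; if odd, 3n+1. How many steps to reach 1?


2254 → 1127 → 3382 → 1691 → 5074 → 2537 → 7612 → 3806 → 1903 → 5710 → 2855 → 8566 → 4283 → 12850 → 6425 → 19276 → 9638 → 4819 → 14458 → 7229 → 21688 → 10844 → 5422 → 2711 → 8134 → 4067 → 12202 → 6101 → 18304 → 9152 → 4576 → 2288 → 1144 → 572 → 286 → 143 → 430 → 215 → 646 → 323 → 970 → 485 → 1456 → 728 → 364 → 182 → 91 → 274 → 137 → 412 → 206 → 103 → 310 → 155 → 466 → 233 → 700 → 350 → 175 → 526 → 263 → 790 → 395 → 1186 → 593 → 1780 → 890 → 445 → 1336 → 668 → 334 → 167 → 502 → 251 → 754 → 377 → 1132 → 566 → 283 → 850 → 425 → 1276 → 638 → 319 → 958 → 479 → 1438 → 719 → 2158 → 1079 → 3238 → 1619 → 4858 → 2429 → 7288 → 3644 → 1822 → 911 → 2734 → 1367 → 4102 → 2051 → 6154 → 3077 → 9232 → 4616 → 2308 → 1154 → 577 → 1732 → 866 → 433 → 1300 → 650 → 325 → 976 → 488 → 244 → 122 → 61 → 184 → 92 → 46 → 23 → 70 → 35 → 106 → 53 → 160 → 80 → 40 → 20 → 10 → 5 → 16 → 8 → 4 → 2 → 1
Total steps = 138

138 steps


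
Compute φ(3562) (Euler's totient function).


3562 = 2 × 13 × 137
Prime factors: 2, 13, 137
φ(3562) = 3562 × (1-1/2) × (1-1/13) × (1-1/137)
= 3562 × 1/2 × 12/13 × 136/137 = 1632

φ(3562) = 1632


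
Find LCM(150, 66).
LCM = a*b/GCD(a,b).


GCD(150, 66) = 6
LCM = 150*66/6 = 9900/6 = 1650

LCM = 1650


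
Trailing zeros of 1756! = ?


floor(1756/5) = 351
floor(1756/25) = 70
floor(1756/125) = 14
floor(1756/625) = 2
Total = 437

437 trailing zeros


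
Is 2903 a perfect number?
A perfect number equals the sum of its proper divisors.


Proper divisors of 2903: 1
Sum = 1 = 1

No, 2903 is not perfect (1 ≠ 2903)


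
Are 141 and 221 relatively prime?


Euclidean algorithm:
221 = 1 * 141 + 80
141 = 1 * 80 + 61
80 = 1 * 61 + 19
61 = 3 * 19 + 4
19 = 4 * 4 + 3
4 = 1 * 3 + 1
3 = 3 * 1 + 0
GCD(141, 221) = 1

Yes, coprime (GCD = 1)


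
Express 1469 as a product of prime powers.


1469 / 13 = 113
113 / 113 = 1
1469 = 13 × 113


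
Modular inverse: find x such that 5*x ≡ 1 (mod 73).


Use the extended Euclidean algorithm on (73, 5); each row r = 73*s + 5*t:
r=73, s=1, t=0
r=5, s=0, t=1
q=14: r=3, s=1, t=-14   [73*(1) + 5*(-14) = 3]
q=1: r=2, s=-1, t=15   [73*(-1) + 5*(15) = 2]
q=1: r=1, s=2, t=-29   [73*(2) + 5*(-29) = 1]
q=2: r=0, s=-5, t=73   [73*(-5) + 5*(73) = 0]
GCD = 1 with t = -29, so 5*(-29) ≡ 1 (mod 73)
Inverse = -29 mod 73 = 44
Check: 5 * 44 = 220 ≡ 1 (mod 73)

5^(-1) ≡ 44 (mod 73)


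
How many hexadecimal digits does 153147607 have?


153147607 in base 16 = 920D8D7
Number of digits = 7

7 digits (base 16)


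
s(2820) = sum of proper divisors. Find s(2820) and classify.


Proper divisors: 1, 2, 3, 4, 5, 6, 10, 12, 15, 20, 30, 47, 60, 94, 141, 188, 235, 282, 470, 564, 705, 940, 1410
Sum = 1 + 2 + 3 + 4 + 5 + 6 + 10 + 12 + 15 + 20 + 30 + 47 + 60 + 94 + 141 + 188 + 235 + 282 + 470 + 564 + 705 + 940 + 1410 = 5244
5244 > 2820 → abundant

s(2820) = 5244 (abundant)


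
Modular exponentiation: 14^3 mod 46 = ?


14^1 mod 46 = 14
14^2 mod 46 = 12
14^3 mod 46 = 30


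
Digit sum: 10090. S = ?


1 + 0 + 0 + 9 + 0 = 10


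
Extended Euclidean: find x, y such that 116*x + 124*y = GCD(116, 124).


Tabular extended Euclidean (each row: r = 116*s + 124*t):
r=116, s=1, t=0
r=124, s=0, t=1
q=0: r=116, s=1, t=0   [116*(1) + 124*(0) = 116]
q=1: r=8, s=-1, t=1   [116*(-1) + 124*(1) = 8]
q=14: r=4, s=15, t=-14   [116*(15) + 124*(-14) = 4]
q=2: r=0, s=-31, t=29   [116*(-31) + 124*(29) = 0]
GCD = 4; from the row with r=4: x=15, y=-14
Check: 116*(15) + 124*(-14) = 1740 - 1736 = 4

GCD = 4, x = 15, y = -14


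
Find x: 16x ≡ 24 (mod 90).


GCD(16, 90) = 2 divides 24
Divide: 8x ≡ 12 (mod 45)
x ≡ 24 (mod 45)


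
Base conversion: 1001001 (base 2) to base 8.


1001001 (base 2) = 73 (decimal)
73 (decimal) = 111 (base 8)


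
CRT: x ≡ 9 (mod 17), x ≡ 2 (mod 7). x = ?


M = 17*7 = 119
M1 = M/17 = 7, M2 = M/7 = 17
M1^(-1) mod 17 = 5, M2^(-1) mod 7 = 5
x = 9*7*5 + 2*17*5 = 485
485 mod 119 = 9
Check: 9 mod 17 = 9 ✓, 9 mod 7 = 2 ✓

x ≡ 9 (mod 119)


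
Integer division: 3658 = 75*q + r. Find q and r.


3658 = 75 * 48 + 58
Check: 3600 + 58 = 3658

q = 48, r = 58


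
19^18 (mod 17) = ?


19^1 mod 17 = 2
19^2 mod 17 = 4
19^3 mod 17 = 8
19^4 mod 17 = 16
19^5 mod 17 = 15
19^6 mod 17 = 13
19^7 mod 17 = 9
19^8 mod 17 = 1
19^9 mod 17 = 2
19^10 mod 17 = 4
19^11 mod 17 = 8
19^12 mod 17 = 16
19^13 mod 17 = 15
19^14 mod 17 = 13
19^15 mod 17 = 9
19^16 mod 17 = 1
19^17 mod 17 = 2
19^18 mod 17 = 4


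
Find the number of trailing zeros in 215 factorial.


floor(215/5) = 43
floor(215/25) = 8
floor(215/125) = 1
Total = 52

52 trailing zeros


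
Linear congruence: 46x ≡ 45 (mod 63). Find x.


GCD(46, 63) = 1, unique solution
a^(-1) mod 63 = 37
x = 37 * 45 mod 63 = 27

x ≡ 27 (mod 63)


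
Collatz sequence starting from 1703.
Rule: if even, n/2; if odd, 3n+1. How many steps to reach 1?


1703 → 5110 → 2555 → 7666 → 3833 → 11500 → 5750 → 2875 → 8626 → 4313 → 12940 → 6470 → 3235 → 9706 → 4853 → 14560 → 7280 → 3640 → 1820 → 910 → 455 → 1366 → 683 → 2050 → 1025 → 3076 → 1538 → 769 → 2308 → 1154 → 577 → 1732 → 866 → 433 → 1300 → 650 → 325 → 976 → 488 → 244 → 122 → 61 → 184 → 92 → 46 → 23 → 70 → 35 → 106 → 53 → 160 → 80 → 40 → 20 → 10 → 5 → 16 → 8 → 4 → 2 → 1
Total steps = 60

60 steps


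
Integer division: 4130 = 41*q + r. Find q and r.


4130 = 41 * 100 + 30
Check: 4100 + 30 = 4130

q = 100, r = 30


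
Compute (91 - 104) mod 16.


91 - 104 = -13
-13 mod 16 = 3


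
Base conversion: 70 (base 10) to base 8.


70 (base 10) = 70 (decimal)
70 (decimal) = 106 (base 8)


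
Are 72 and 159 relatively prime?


Euclidean algorithm:
159 = 2 * 72 + 15
72 = 4 * 15 + 12
15 = 1 * 12 + 3
12 = 4 * 3 + 0
GCD(72, 159) = 3

No, not coprime (GCD = 3)


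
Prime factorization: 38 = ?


38 / 2 = 19
19 / 19 = 1
38 = 2 × 19


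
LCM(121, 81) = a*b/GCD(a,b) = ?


GCD(121, 81) = 1
LCM = 121*81/1 = 9801/1 = 9801

LCM = 9801


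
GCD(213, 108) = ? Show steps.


213 = 1 * 108 + 105
108 = 1 * 105 + 3
105 = 35 * 3 + 0
GCD = 3


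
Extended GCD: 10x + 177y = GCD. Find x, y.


Tabular extended Euclidean (each row: r = 10*s + 177*t):
r=10, s=1, t=0
r=177, s=0, t=1
q=0: r=10, s=1, t=0   [10*(1) + 177*(0) = 10]
q=17: r=7, s=-17, t=1   [10*(-17) + 177*(1) = 7]
q=1: r=3, s=18, t=-1   [10*(18) + 177*(-1) = 3]
q=2: r=1, s=-53, t=3   [10*(-53) + 177*(3) = 1]
q=3: r=0, s=177, t=-10   [10*(177) + 177*(-10) = 0]
GCD = 1; from the row with r=1: x=-53, y=3
Check: 10*(-53) + 177*(3) = -530 + 531 = 1

GCD = 1, x = -53, y = 3


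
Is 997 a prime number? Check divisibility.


Check divisors up to sqrt(997) = 31.5753
No divisors found.
997 is prime.

Yes, 997 is prime


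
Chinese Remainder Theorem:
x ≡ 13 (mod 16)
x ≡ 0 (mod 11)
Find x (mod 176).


M = 16*11 = 176
M1 = M/16 = 11, M2 = M/11 = 16
M1^(-1) mod 16 = 3, M2^(-1) mod 11 = 9
x = 13*11*3 + 0*16*9 = 429
429 mod 176 = 77
Check: 77 mod 16 = 13 ✓, 77 mod 11 = 0 ✓

x ≡ 77 (mod 176)


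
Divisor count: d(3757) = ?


3757 = 13^1 × 17^2
d(3757) = (1+1) × (2+1) = 6

6 divisors


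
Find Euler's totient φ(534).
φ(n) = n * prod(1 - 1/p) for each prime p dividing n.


534 = 2 × 3 × 89
Prime factors: 2, 3, 89
φ(534) = 534 × (1-1/2) × (1-1/3) × (1-1/89)
= 534 × 1/2 × 2/3 × 88/89 = 176

φ(534) = 176


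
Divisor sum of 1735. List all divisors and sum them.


Divisors of 1735: 1, 5, 347, 1735
Sum = 1 + 5 + 347 + 1735 = 2088

σ(1735) = 2088


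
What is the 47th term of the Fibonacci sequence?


Sequence: 1, 1, 2, 3, 5, 8, 13, 21, 34, 55, 89, 144, 233, 377, 610, 987, 1597, 2584, 4181, 6765, 10946, 17711, 28657, 46368, 75025, 121393, 196418, 317811, 514229, 832040, 1346269, 2178309, 3524578, 5702887, 9227465, 14930352, 24157817, 39088169, 63245986, 102334155, 165580141, 267914296, 433494437, 701408733, 1134903170, 1836311903, 2971215073
F(47) = 2971215073


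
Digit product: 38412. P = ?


3 × 8 × 4 × 1 × 2 = 192


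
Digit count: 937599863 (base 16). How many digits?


937599863 in base 16 = 37E2A377
Number of digits = 8

8 digits (base 16)


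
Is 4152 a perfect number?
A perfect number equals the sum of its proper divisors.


Proper divisors of 4152: 1, 2, 3, 4, 6, 8, 12, 24, 173, 346, 519, 692, 1038, 1384, 2076
Sum = 1 + 2 + 3 + 4 + 6 + 8 + 12 + 24 + 173 + 346 + 519 + 692 + 1038 + 1384 + 2076 = 6288

No, 4152 is not perfect (6288 ≠ 4152)


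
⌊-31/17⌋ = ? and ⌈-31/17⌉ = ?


-31/17 = -1.8235
floor = -2
ceil = -1

floor = -2, ceil = -1


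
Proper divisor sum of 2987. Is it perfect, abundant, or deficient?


Proper divisors: 1, 29, 103
Sum = 1 + 29 + 103 = 133
133 < 2987 → deficient

s(2987) = 133 (deficient)


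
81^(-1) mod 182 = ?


Use the extended Euclidean algorithm on (182, 81); each row r = 182*s + 81*t:
r=182, s=1, t=0
r=81, s=0, t=1
q=2: r=20, s=1, t=-2   [182*(1) + 81*(-2) = 20]
q=4: r=1, s=-4, t=9   [182*(-4) + 81*(9) = 1]
q=20: r=0, s=81, t=-182   [182*(81) + 81*(-182) = 0]
GCD = 1 with t = 9, so 81*(9) ≡ 1 (mod 182)
Inverse = 9 mod 182 = 9
Check: 81 * 9 = 729 ≡ 1 (mod 182)

81^(-1) ≡ 9 (mod 182)


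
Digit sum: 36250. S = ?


3 + 6 + 2 + 5 + 0 = 16


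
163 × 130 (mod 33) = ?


163 × 130 = 21190
21190 mod 33 = 4


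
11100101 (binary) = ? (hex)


11100101 (base 2) = 229 (decimal)
229 (decimal) = E5 (base 16)


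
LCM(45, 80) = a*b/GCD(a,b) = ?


GCD(45, 80) = 5
LCM = 45*80/5 = 3600/5 = 720

LCM = 720


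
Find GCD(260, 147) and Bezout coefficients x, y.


Tabular extended Euclidean (each row: r = 260*s + 147*t):
r=260, s=1, t=0
r=147, s=0, t=1
q=1: r=113, s=1, t=-1   [260*(1) + 147*(-1) = 113]
q=1: r=34, s=-1, t=2   [260*(-1) + 147*(2) = 34]
q=3: r=11, s=4, t=-7   [260*(4) + 147*(-7) = 11]
q=3: r=1, s=-13, t=23   [260*(-13) + 147*(23) = 1]
q=11: r=0, s=147, t=-260   [260*(147) + 147*(-260) = 0]
GCD = 1; from the row with r=1: x=-13, y=23
Check: 260*(-13) + 147*(23) = -3380 + 3381 = 1

GCD = 1, x = -13, y = 23


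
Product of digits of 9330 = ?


9 × 3 × 3 × 0 = 0


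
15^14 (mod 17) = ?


15^1 mod 17 = 15
15^2 mod 17 = 4
15^3 mod 17 = 9
15^4 mod 17 = 16
15^5 mod 17 = 2
15^6 mod 17 = 13
15^7 mod 17 = 8
15^8 mod 17 = 1
15^9 mod 17 = 15
15^10 mod 17 = 4
15^11 mod 17 = 9
15^12 mod 17 = 16
15^13 mod 17 = 2
15^14 mod 17 = 13


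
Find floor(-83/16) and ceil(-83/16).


-83/16 = -5.1875
floor = -6
ceil = -5

floor = -6, ceil = -5


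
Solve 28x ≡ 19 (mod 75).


GCD(28, 75) = 1, unique solution
a^(-1) mod 75 = 67
x = 67 * 19 mod 75 = 73

x ≡ 73 (mod 75)


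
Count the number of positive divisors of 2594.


2594 = 2^1 × 1297^1
d(2594) = (1+1) × (1+1) = 4

4 divisors


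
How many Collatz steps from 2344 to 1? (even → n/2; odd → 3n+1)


2344 → 1172 → 586 → 293 → 880 → 440 → 220 → 110 → 55 → 166 → 83 → 250 → 125 → 376 → 188 → 94 → 47 → 142 → 71 → 214 → 107 → 322 → 161 → 484 → 242 → 121 → 364 → 182 → 91 → 274 → 137 → 412 → 206 → 103 → 310 → 155 → 466 → 233 → 700 → 350 → 175 → 526 → 263 → 790 → 395 → 1186 → 593 → 1780 → 890 → 445 → 1336 → 668 → 334 → 167 → 502 → 251 → 754 → 377 → 1132 → 566 → 283 → 850 → 425 → 1276 → 638 → 319 → 958 → 479 → 1438 → 719 → 2158 → 1079 → 3238 → 1619 → 4858 → 2429 → 7288 → 3644 → 1822 → 911 → 2734 → 1367 → 4102 → 2051 → 6154 → 3077 → 9232 → 4616 → 2308 → 1154 → 577 → 1732 → 866 → 433 → 1300 → 650 → 325 → 976 → 488 → 244 → 122 → 61 → 184 → 92 → 46 → 23 → 70 → 35 → 106 → 53 → 160 → 80 → 40 → 20 → 10 → 5 → 16 → 8 → 4 → 2 → 1
Total steps = 120

120 steps


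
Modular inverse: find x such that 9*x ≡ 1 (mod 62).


Use the extended Euclidean algorithm on (62, 9); each row r = 62*s + 9*t:
r=62, s=1, t=0
r=9, s=0, t=1
q=6: r=8, s=1, t=-6   [62*(1) + 9*(-6) = 8]
q=1: r=1, s=-1, t=7   [62*(-1) + 9*(7) = 1]
q=8: r=0, s=9, t=-62   [62*(9) + 9*(-62) = 0]
GCD = 1 with t = 7, so 9*(7) ≡ 1 (mod 62)
Inverse = 7 mod 62 = 7
Check: 9 * 7 = 63 ≡ 1 (mod 62)

9^(-1) ≡ 7 (mod 62)


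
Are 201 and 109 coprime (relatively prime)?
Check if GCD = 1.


Euclidean algorithm:
201 = 1 * 109 + 92
109 = 1 * 92 + 17
92 = 5 * 17 + 7
17 = 2 * 7 + 3
7 = 2 * 3 + 1
3 = 3 * 1 + 0
GCD(201, 109) = 1

Yes, coprime (GCD = 1)


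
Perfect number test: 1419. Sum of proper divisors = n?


Proper divisors of 1419: 1, 3, 11, 33, 43, 129, 473
Sum = 1 + 3 + 11 + 33 + 43 + 129 + 473 = 693

No, 1419 is not perfect (693 ≠ 1419)


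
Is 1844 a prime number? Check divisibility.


1844 / 2 = 922 (exact division)
1844 is NOT prime.

No, 1844 is not prime


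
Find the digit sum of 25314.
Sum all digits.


2 + 5 + 3 + 1 + 4 = 15


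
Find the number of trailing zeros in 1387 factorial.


floor(1387/5) = 277
floor(1387/25) = 55
floor(1387/125) = 11
floor(1387/625) = 2
Total = 345

345 trailing zeros


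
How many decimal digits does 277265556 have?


277265556 has 9 digits in base 10
floor(log10(277265556)) + 1 = floor(8.4429) + 1 = 9

9 digits (base 10)


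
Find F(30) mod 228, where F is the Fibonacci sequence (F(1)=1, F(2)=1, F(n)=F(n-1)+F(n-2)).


F(k) mod 228 for k=1..30:
1, 1, 2, 3, 5, 8, 13, 21, 34, 55, 89, 144, 5, 149, 154, 75, 1, 76, 77, 153, 2, 155, 157, 84, 13, 97, 110, 207, 89, 68
F(30) mod 228 = 68


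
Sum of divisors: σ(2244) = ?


Divisors of 2244: 1, 2, 3, 4, 6, 11, 12, 17, 22, 33, 34, 44, 51, 66, 68, 102, 132, 187, 204, 374, 561, 748, 1122, 2244
Sum = 1 + 2 + 3 + 4 + 6 + 11 + 12 + 17 + 22 + 33 + 34 + 44 + 51 + 66 + 68 + 102 + 132 + 187 + 204 + 374 + 561 + 748 + 1122 + 2244 = 6048

σ(2244) = 6048


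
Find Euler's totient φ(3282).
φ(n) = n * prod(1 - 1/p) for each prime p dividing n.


3282 = 2 × 3 × 547
Prime factors: 2, 3, 547
φ(3282) = 3282 × (1-1/2) × (1-1/3) × (1-1/547)
= 3282 × 1/2 × 2/3 × 546/547 = 1092

φ(3282) = 1092


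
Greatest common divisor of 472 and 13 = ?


472 = 36 * 13 + 4
13 = 3 * 4 + 1
4 = 4 * 1 + 0
GCD = 1


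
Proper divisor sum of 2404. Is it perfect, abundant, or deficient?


Proper divisors: 1, 2, 4, 601, 1202
Sum = 1 + 2 + 4 + 601 + 1202 = 1810
1810 < 2404 → deficient

s(2404) = 1810 (deficient)


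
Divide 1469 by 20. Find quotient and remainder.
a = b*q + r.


1469 = 20 * 73 + 9
Check: 1460 + 9 = 1469

q = 73, r = 9


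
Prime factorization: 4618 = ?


4618 / 2 = 2309
2309 / 2309 = 1
4618 = 2 × 2309


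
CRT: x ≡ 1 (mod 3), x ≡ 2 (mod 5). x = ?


M = 3*5 = 15
M1 = M/3 = 5, M2 = M/5 = 3
M1^(-1) mod 3 = 2, M2^(-1) mod 5 = 2
x = 1*5*2 + 2*3*2 = 22
22 mod 15 = 7
Check: 7 mod 3 = 1 ✓, 7 mod 5 = 2 ✓

x ≡ 7 (mod 15)


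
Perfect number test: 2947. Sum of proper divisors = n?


Proper divisors of 2947: 1, 7, 421
Sum = 1 + 7 + 421 = 429

No, 2947 is not perfect (429 ≠ 2947)


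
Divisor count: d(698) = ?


698 = 2^1 × 349^1
d(698) = (1+1) × (1+1) = 4

4 divisors


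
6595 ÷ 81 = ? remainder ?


6595 = 81 * 81 + 34
Check: 6561 + 34 = 6595

q = 81, r = 34


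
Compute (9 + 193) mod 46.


9 + 193 = 202
202 mod 46 = 18


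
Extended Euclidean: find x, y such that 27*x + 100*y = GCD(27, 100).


Tabular extended Euclidean (each row: r = 27*s + 100*t):
r=27, s=1, t=0
r=100, s=0, t=1
q=0: r=27, s=1, t=0   [27*(1) + 100*(0) = 27]
q=3: r=19, s=-3, t=1   [27*(-3) + 100*(1) = 19]
q=1: r=8, s=4, t=-1   [27*(4) + 100*(-1) = 8]
q=2: r=3, s=-11, t=3   [27*(-11) + 100*(3) = 3]
q=2: r=2, s=26, t=-7   [27*(26) + 100*(-7) = 2]
q=1: r=1, s=-37, t=10   [27*(-37) + 100*(10) = 1]
q=2: r=0, s=100, t=-27   [27*(100) + 100*(-27) = 0]
GCD = 1; from the row with r=1: x=-37, y=10
Check: 27*(-37) + 100*(10) = -999 + 1000 = 1

GCD = 1, x = -37, y = 10


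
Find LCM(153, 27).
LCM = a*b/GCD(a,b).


GCD(153, 27) = 9
LCM = 153*27/9 = 4131/9 = 459

LCM = 459


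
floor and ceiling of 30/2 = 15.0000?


30/2 = 15.0000
floor = 15
ceil = 15

floor = 15, ceil = 15


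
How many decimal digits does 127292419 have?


127292419 has 9 digits in base 10
floor(log10(127292419)) + 1 = floor(8.1048) + 1 = 9

9 digits (base 10)


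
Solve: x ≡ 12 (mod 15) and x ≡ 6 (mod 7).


M = 15*7 = 105
M1 = M/15 = 7, M2 = M/7 = 15
M1^(-1) mod 15 = 13, M2^(-1) mod 7 = 1
x = 12*7*13 + 6*15*1 = 1182
1182 mod 105 = 27
Check: 27 mod 15 = 12 ✓, 27 mod 7 = 6 ✓

x ≡ 27 (mod 105)


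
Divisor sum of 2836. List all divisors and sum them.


Divisors of 2836: 1, 2, 4, 709, 1418, 2836
Sum = 1 + 2 + 4 + 709 + 1418 + 2836 = 4970

σ(2836) = 4970


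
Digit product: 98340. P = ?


9 × 8 × 3 × 4 × 0 = 0


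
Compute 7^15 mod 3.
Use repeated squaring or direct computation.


7^1 mod 3 = 1
7^2 mod 3 = 1
7^3 mod 3 = 1
7^4 mod 3 = 1
7^5 mod 3 = 1
7^6 mod 3 = 1
7^7 mod 3 = 1
7^8 mod 3 = 1
7^9 mod 3 = 1
7^10 mod 3 = 1
7^11 mod 3 = 1
7^12 mod 3 = 1
7^13 mod 3 = 1
7^14 mod 3 = 1
7^15 mod 3 = 1


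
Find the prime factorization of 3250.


3250 / 2 = 1625
1625 / 5 = 325
325 / 5 = 65
65 / 5 = 13
13 / 13 = 1
3250 = 2 × 5^3 × 13


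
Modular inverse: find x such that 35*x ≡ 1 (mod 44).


Use the extended Euclidean algorithm on (44, 35); each row r = 44*s + 35*t:
r=44, s=1, t=0
r=35, s=0, t=1
q=1: r=9, s=1, t=-1   [44*(1) + 35*(-1) = 9]
q=3: r=8, s=-3, t=4   [44*(-3) + 35*(4) = 8]
q=1: r=1, s=4, t=-5   [44*(4) + 35*(-5) = 1]
q=8: r=0, s=-35, t=44   [44*(-35) + 35*(44) = 0]
GCD = 1 with t = -5, so 35*(-5) ≡ 1 (mod 44)
Inverse = -5 mod 44 = 39
Check: 35 * 39 = 1365 ≡ 1 (mod 44)

35^(-1) ≡ 39 (mod 44)


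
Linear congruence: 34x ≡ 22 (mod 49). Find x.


GCD(34, 49) = 1, unique solution
a^(-1) mod 49 = 13
x = 13 * 22 mod 49 = 41

x ≡ 41 (mod 49)


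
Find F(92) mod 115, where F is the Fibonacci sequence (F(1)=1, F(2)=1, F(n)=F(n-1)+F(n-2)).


F(k) mod 115 for k=1..92:
1, 1, 2, 3, 5, 8, 13, 21, 34, 55, 89, 29, 3, 32, 35, 67, 102, 54, 41, 95, 21, 1, 22, 23, 45, 68, 113, 66, 64, 15, 79, 94, 58, 37, 95, 17, 112, 14, 11, 25, 36, 61, 97, 43, 25, 68, 93, 46, 24, 70, 94, 49, 28, 77, 105, 67, 57, 9, 66, 75, 26, 101, 12, 113, 10, 8, 18, 26, 44, 70, 114, 69, 68, 22, 90, 112, 87, 84, 56, 25, 81, 106, 72, 63, 20, 83, 103, 71, 59, 15, 74, 89
F(92) mod 115 = 89


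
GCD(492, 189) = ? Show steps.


492 = 2 * 189 + 114
189 = 1 * 114 + 75
114 = 1 * 75 + 39
75 = 1 * 39 + 36
39 = 1 * 36 + 3
36 = 12 * 3 + 0
GCD = 3


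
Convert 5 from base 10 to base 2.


5 (base 10) = 5 (decimal)
5 (decimal) = 101 (base 2)


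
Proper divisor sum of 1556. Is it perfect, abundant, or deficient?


Proper divisors: 1, 2, 4, 389, 778
Sum = 1 + 2 + 4 + 389 + 778 = 1174
1174 < 1556 → deficient

s(1556) = 1174 (deficient)


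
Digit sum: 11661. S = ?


1 + 1 + 6 + 6 + 1 = 15


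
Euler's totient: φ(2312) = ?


2312 = 2^3 × 17^2
Prime factors: 2, 17
φ(2312) = 2312 × (1-1/2) × (1-1/17)
= 2312 × 1/2 × 16/17 = 1088

φ(2312) = 1088


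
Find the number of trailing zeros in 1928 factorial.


floor(1928/5) = 385
floor(1928/25) = 77
floor(1928/125) = 15
floor(1928/625) = 3
Total = 480

480 trailing zeros


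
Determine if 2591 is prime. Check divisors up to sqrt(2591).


Check divisors up to sqrt(2591) = 50.9019
No divisors found.
2591 is prime.

Yes, 2591 is prime


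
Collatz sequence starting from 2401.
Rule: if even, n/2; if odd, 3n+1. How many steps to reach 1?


2401 → 7204 → 3602 → 1801 → 5404 → 2702 → 1351 → 4054 → 2027 → 6082 → 3041 → 9124 → 4562 → 2281 → 6844 → 3422 → 1711 → 5134 → 2567 → 7702 → 3851 → 11554 → 5777 → 17332 → 8666 → 4333 → 13000 → 6500 → 3250 → 1625 → 4876 → 2438 → 1219 → 3658 → 1829 → 5488 → 2744 → 1372 → 686 → 343 → 1030 → 515 → 1546 → 773 → 2320 → 1160 → 580 → 290 → 145 → 436 → 218 → 109 → 328 → 164 → 82 → 41 → 124 → 62 → 31 → 94 → 47 → 142 → 71 → 214 → 107 → 322 → 161 → 484 → 242 → 121 → 364 → 182 → 91 → 274 → 137 → 412 → 206 → 103 → 310 → 155 → 466 → 233 → 700 → 350 → 175 → 526 → 263 → 790 → 395 → 1186 → 593 → 1780 → 890 → 445 → 1336 → 668 → 334 → 167 → 502 → 251 → 754 → 377 → 1132 → 566 → 283 → 850 → 425 → 1276 → 638 → 319 → 958 → 479 → 1438 → 719 → 2158 → 1079 → 3238 → 1619 → 4858 → 2429 → 7288 → 3644 → 1822 → 911 → 2734 → 1367 → 4102 → 2051 → 6154 → 3077 → 9232 → 4616 → 2308 → 1154 → 577 → 1732 → 866 → 433 → 1300 → 650 → 325 → 976 → 488 → 244 → 122 → 61 → 184 → 92 → 46 → 23 → 70 → 35 → 106 → 53 → 160 → 80 → 40 → 20 → 10 → 5 → 16 → 8 → 4 → 2 → 1
Total steps = 164

164 steps


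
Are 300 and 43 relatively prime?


Euclidean algorithm:
300 = 6 * 43 + 42
43 = 1 * 42 + 1
42 = 42 * 1 + 0
GCD(300, 43) = 1

Yes, coprime (GCD = 1)


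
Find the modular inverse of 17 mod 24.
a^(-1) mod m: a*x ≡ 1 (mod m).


Use the extended Euclidean algorithm on (24, 17); each row r = 24*s + 17*t:
r=24, s=1, t=0
r=17, s=0, t=1
q=1: r=7, s=1, t=-1   [24*(1) + 17*(-1) = 7]
q=2: r=3, s=-2, t=3   [24*(-2) + 17*(3) = 3]
q=2: r=1, s=5, t=-7   [24*(5) + 17*(-7) = 1]
q=3: r=0, s=-17, t=24   [24*(-17) + 17*(24) = 0]
GCD = 1 with t = -7, so 17*(-7) ≡ 1 (mod 24)
Inverse = -7 mod 24 = 17
Check: 17 * 17 = 289 ≡ 1 (mod 24)

17^(-1) ≡ 17 (mod 24)


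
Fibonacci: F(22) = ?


Sequence: 1, 1, 2, 3, 5, 8, 13, 21, 34, 55, 89, 144, 233, 377, 610, 987, 1597, 2584, 4181, 6765, 10946, 17711
F(22) = 17711


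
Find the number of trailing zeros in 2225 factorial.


floor(2225/5) = 445
floor(2225/25) = 89
floor(2225/125) = 17
floor(2225/625) = 3
Total = 554

554 trailing zeros


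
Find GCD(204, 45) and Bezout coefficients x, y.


Tabular extended Euclidean (each row: r = 204*s + 45*t):
r=204, s=1, t=0
r=45, s=0, t=1
q=4: r=24, s=1, t=-4   [204*(1) + 45*(-4) = 24]
q=1: r=21, s=-1, t=5   [204*(-1) + 45*(5) = 21]
q=1: r=3, s=2, t=-9   [204*(2) + 45*(-9) = 3]
q=7: r=0, s=-15, t=68   [204*(-15) + 45*(68) = 0]
GCD = 3; from the row with r=3: x=2, y=-9
Check: 204*(2) + 45*(-9) = 408 - 405 = 3

GCD = 3, x = 2, y = -9


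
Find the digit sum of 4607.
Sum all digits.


4 + 6 + 0 + 7 = 17


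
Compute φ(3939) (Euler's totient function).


3939 = 3 × 13 × 101
Prime factors: 3, 13, 101
φ(3939) = 3939 × (1-1/3) × (1-1/13) × (1-1/101)
= 3939 × 2/3 × 12/13 × 100/101 = 2400

φ(3939) = 2400


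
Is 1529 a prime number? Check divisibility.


1529 / 11 = 139 (exact division)
1529 is NOT prime.

No, 1529 is not prime


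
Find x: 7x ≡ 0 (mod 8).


GCD(7, 8) = 1, unique solution
a^(-1) mod 8 = 7
x = 7 * 0 mod 8 = 0

x ≡ 0 (mod 8)


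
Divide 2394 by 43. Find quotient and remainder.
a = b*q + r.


2394 = 43 * 55 + 29
Check: 2365 + 29 = 2394

q = 55, r = 29


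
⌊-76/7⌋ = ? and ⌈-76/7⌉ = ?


-76/7 = -10.8571
floor = -11
ceil = -10

floor = -11, ceil = -10


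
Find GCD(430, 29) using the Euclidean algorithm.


430 = 14 * 29 + 24
29 = 1 * 24 + 5
24 = 4 * 5 + 4
5 = 1 * 4 + 1
4 = 4 * 1 + 0
GCD = 1


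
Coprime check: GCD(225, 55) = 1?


Euclidean algorithm:
225 = 4 * 55 + 5
55 = 11 * 5 + 0
GCD(225, 55) = 5

No, not coprime (GCD = 5)


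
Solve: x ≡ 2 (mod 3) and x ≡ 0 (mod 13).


M = 3*13 = 39
M1 = M/3 = 13, M2 = M/13 = 3
M1^(-1) mod 3 = 1, M2^(-1) mod 13 = 9
x = 2*13*1 + 0*3*9 = 26
26 mod 39 = 26
Check: 26 mod 3 = 2 ✓, 26 mod 13 = 0 ✓

x ≡ 26 (mod 39)


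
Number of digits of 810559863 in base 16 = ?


810559863 in base 16 = 30502977
Number of digits = 8

8 digits (base 16)


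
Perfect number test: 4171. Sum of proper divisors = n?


Proper divisors of 4171: 1, 43, 97
Sum = 1 + 43 + 97 = 141

No, 4171 is not perfect (141 ≠ 4171)


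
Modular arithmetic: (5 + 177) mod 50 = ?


5 + 177 = 182
182 mod 50 = 32


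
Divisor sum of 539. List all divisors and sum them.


Divisors of 539: 1, 7, 11, 49, 77, 539
Sum = 1 + 7 + 11 + 49 + 77 + 539 = 684

σ(539) = 684


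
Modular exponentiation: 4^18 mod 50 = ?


4^1 mod 50 = 4
4^2 mod 50 = 16
4^3 mod 50 = 14
4^4 mod 50 = 6
4^5 mod 50 = 24
4^6 mod 50 = 46
4^7 mod 50 = 34
4^8 mod 50 = 36
4^9 mod 50 = 44
4^10 mod 50 = 26
4^11 mod 50 = 4
4^12 mod 50 = 16
4^13 mod 50 = 14
4^14 mod 50 = 6
4^15 mod 50 = 24
4^16 mod 50 = 46
4^17 mod 50 = 34
4^18 mod 50 = 36


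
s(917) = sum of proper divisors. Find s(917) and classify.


Proper divisors: 1, 7, 131
Sum = 1 + 7 + 131 = 139
139 < 917 → deficient

s(917) = 139 (deficient)


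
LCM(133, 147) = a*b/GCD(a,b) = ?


GCD(133, 147) = 7
LCM = 133*147/7 = 19551/7 = 2793

LCM = 2793


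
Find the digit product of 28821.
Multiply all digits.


2 × 8 × 8 × 2 × 1 = 256


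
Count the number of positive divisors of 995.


995 = 5^1 × 199^1
d(995) = (1+1) × (1+1) = 4

4 divisors


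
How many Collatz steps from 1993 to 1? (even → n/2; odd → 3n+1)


1993 → 5980 → 2990 → 1495 → 4486 → 2243 → 6730 → 3365 → 10096 → 5048 → 2524 → 1262 → 631 → 1894 → 947 → 2842 → 1421 → 4264 → 2132 → 1066 → 533 → 1600 → 800 → 400 → 200 → 100 → 50 → 25 → 76 → 38 → 19 → 58 → 29 → 88 → 44 → 22 → 11 → 34 → 17 → 52 → 26 → 13 → 40 → 20 → 10 → 5 → 16 → 8 → 4 → 2 → 1
Total steps = 50

50 steps


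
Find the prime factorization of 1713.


1713 / 3 = 571
571 / 571 = 1
1713 = 3 × 571


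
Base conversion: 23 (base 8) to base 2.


23 (base 8) = 19 (decimal)
19 (decimal) = 10011 (base 2)


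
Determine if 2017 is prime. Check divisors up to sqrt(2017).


Check divisors up to sqrt(2017) = 44.9110
No divisors found.
2017 is prime.

Yes, 2017 is prime


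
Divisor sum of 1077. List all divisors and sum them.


Divisors of 1077: 1, 3, 359, 1077
Sum = 1 + 3 + 359 + 1077 = 1440

σ(1077) = 1440


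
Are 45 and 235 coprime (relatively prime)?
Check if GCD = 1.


Euclidean algorithm:
235 = 5 * 45 + 10
45 = 4 * 10 + 5
10 = 2 * 5 + 0
GCD(45, 235) = 5

No, not coprime (GCD = 5)


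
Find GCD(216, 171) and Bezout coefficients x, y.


Tabular extended Euclidean (each row: r = 216*s + 171*t):
r=216, s=1, t=0
r=171, s=0, t=1
q=1: r=45, s=1, t=-1   [216*(1) + 171*(-1) = 45]
q=3: r=36, s=-3, t=4   [216*(-3) + 171*(4) = 36]
q=1: r=9, s=4, t=-5   [216*(4) + 171*(-5) = 9]
q=4: r=0, s=-19, t=24   [216*(-19) + 171*(24) = 0]
GCD = 9; from the row with r=9: x=4, y=-5
Check: 216*(4) + 171*(-5) = 864 - 855 = 9

GCD = 9, x = 4, y = -5


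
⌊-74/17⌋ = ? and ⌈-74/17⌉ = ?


-74/17 = -4.3529
floor = -5
ceil = -4

floor = -5, ceil = -4


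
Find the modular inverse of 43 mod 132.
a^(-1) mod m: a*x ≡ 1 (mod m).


Use the extended Euclidean algorithm on (132, 43); each row r = 132*s + 43*t:
r=132, s=1, t=0
r=43, s=0, t=1
q=3: r=3, s=1, t=-3   [132*(1) + 43*(-3) = 3]
q=14: r=1, s=-14, t=43   [132*(-14) + 43*(43) = 1]
q=3: r=0, s=43, t=-132   [132*(43) + 43*(-132) = 0]
GCD = 1 with t = 43, so 43*(43) ≡ 1 (mod 132)
Inverse = 43 mod 132 = 43
Check: 43 * 43 = 1849 ≡ 1 (mod 132)

43^(-1) ≡ 43 (mod 132)


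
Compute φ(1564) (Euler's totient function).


1564 = 2^2 × 17 × 23
Prime factors: 2, 17, 23
φ(1564) = 1564 × (1-1/2) × (1-1/17) × (1-1/23)
= 1564 × 1/2 × 16/17 × 22/23 = 704

φ(1564) = 704


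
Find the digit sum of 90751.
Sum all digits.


9 + 0 + 7 + 5 + 1 = 22


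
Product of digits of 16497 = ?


1 × 6 × 4 × 9 × 7 = 1512


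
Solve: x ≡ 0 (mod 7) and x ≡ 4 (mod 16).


M = 7*16 = 112
M1 = M/7 = 16, M2 = M/16 = 7
M1^(-1) mod 7 = 4, M2^(-1) mod 16 = 7
x = 0*16*4 + 4*7*7 = 196
196 mod 112 = 84
Check: 84 mod 7 = 0 ✓, 84 mod 16 = 4 ✓

x ≡ 84 (mod 112)


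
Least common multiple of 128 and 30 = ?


GCD(128, 30) = 2
LCM = 128*30/2 = 3840/2 = 1920

LCM = 1920


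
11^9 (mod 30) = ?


11^1 mod 30 = 11
11^2 mod 30 = 1
11^3 mod 30 = 11
11^4 mod 30 = 1
11^5 mod 30 = 11
11^6 mod 30 = 1
11^7 mod 30 = 11
11^8 mod 30 = 1
11^9 mod 30 = 11


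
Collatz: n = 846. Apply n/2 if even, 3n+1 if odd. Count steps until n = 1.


846 → 423 → 1270 → 635 → 1906 → 953 → 2860 → 1430 → 715 → 2146 → 1073 → 3220 → 1610 → 805 → 2416 → 1208 → 604 → 302 → 151 → 454 → 227 → 682 → 341 → 1024 → 512 → 256 → 128 → 64 → 32 → 16 → 8 → 4 → 2 → 1
Total steps = 33

33 steps


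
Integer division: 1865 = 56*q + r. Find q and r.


1865 = 56 * 33 + 17
Check: 1848 + 17 = 1865

q = 33, r = 17


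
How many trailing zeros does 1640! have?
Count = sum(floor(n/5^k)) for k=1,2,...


floor(1640/5) = 328
floor(1640/25) = 65
floor(1640/125) = 13
floor(1640/625) = 2
Total = 408

408 trailing zeros


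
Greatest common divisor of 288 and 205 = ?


288 = 1 * 205 + 83
205 = 2 * 83 + 39
83 = 2 * 39 + 5
39 = 7 * 5 + 4
5 = 1 * 4 + 1
4 = 4 * 1 + 0
GCD = 1


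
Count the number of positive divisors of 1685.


1685 = 5^1 × 337^1
d(1685) = (1+1) × (1+1) = 4

4 divisors


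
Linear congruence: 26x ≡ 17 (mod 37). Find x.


GCD(26, 37) = 1, unique solution
a^(-1) mod 37 = 10
x = 10 * 17 mod 37 = 22

x ≡ 22 (mod 37)


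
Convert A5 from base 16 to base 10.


A5 (base 16) = 165 (decimal)
165 (decimal) = 165 (base 10)


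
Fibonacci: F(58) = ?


Sequence: 1, 1, 2, 3, 5, 8, 13, 21, 34, 55, 89, 144, 233, 377, 610, 987, 1597, 2584, 4181, 6765, 10946, 17711, 28657, 46368, 75025, 121393, 196418, 317811, 514229, 832040, 1346269, 2178309, 3524578, 5702887, 9227465, 14930352, 24157817, 39088169, 63245986, 102334155, 165580141, 267914296, 433494437, 701408733, 1134903170, 1836311903, 2971215073, 4807526976, 7778742049, 12586269025, 20365011074, 32951280099, 53316291173, 86267571272, 139583862445, 225851433717, 365435296162, 591286729879
F(58) = 591286729879


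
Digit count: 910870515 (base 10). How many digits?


910870515 has 9 digits in base 10
floor(log10(910870515)) + 1 = floor(8.9595) + 1 = 9

9 digits (base 10)


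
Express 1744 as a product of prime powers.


1744 / 2 = 872
872 / 2 = 436
436 / 2 = 218
218 / 2 = 109
109 / 109 = 1
1744 = 2^4 × 109


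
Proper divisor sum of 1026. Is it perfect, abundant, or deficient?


Proper divisors: 1, 2, 3, 6, 9, 18, 19, 27, 38, 54, 57, 114, 171, 342, 513
Sum = 1 + 2 + 3 + 6 + 9 + 18 + 19 + 27 + 38 + 54 + 57 + 114 + 171 + 342 + 513 = 1374
1374 > 1026 → abundant

s(1026) = 1374 (abundant)


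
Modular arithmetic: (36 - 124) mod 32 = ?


36 - 124 = -88
-88 mod 32 = 8


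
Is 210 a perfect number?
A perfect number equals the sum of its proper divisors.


Proper divisors of 210: 1, 2, 3, 5, 6, 7, 10, 14, 15, 21, 30, 35, 42, 70, 105
Sum = 1 + 2 + 3 + 5 + 6 + 7 + 10 + 14 + 15 + 21 + 30 + 35 + 42 + 70 + 105 = 366

No, 210 is not perfect (366 ≠ 210)


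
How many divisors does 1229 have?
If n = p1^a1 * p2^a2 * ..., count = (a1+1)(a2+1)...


1229 = 1229^1
d(1229) = (1+1) = 2

2 divisors


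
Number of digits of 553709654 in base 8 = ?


553709654 in base 8 = 4100170126
Number of digits = 10

10 digits (base 8)


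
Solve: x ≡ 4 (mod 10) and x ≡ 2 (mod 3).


M = 10*3 = 30
M1 = M/10 = 3, M2 = M/3 = 10
M1^(-1) mod 10 = 7, M2^(-1) mod 3 = 1
x = 4*3*7 + 2*10*1 = 104
104 mod 30 = 14
Check: 14 mod 10 = 4 ✓, 14 mod 3 = 2 ✓

x ≡ 14 (mod 30)


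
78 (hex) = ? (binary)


78 (base 16) = 120 (decimal)
120 (decimal) = 1111000 (base 2)


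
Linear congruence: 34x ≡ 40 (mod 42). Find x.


GCD(34, 42) = 2 divides 40
Divide: 17x ≡ 20 (mod 21)
x ≡ 16 (mod 21)


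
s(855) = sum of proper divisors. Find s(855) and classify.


Proper divisors: 1, 3, 5, 9, 15, 19, 45, 57, 95, 171, 285
Sum = 1 + 3 + 5 + 9 + 15 + 19 + 45 + 57 + 95 + 171 + 285 = 705
705 < 855 → deficient

s(855) = 705 (deficient)


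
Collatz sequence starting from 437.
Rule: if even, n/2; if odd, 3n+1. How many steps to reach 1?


437 → 1312 → 656 → 328 → 164 → 82 → 41 → 124 → 62 → 31 → 94 → 47 → 142 → 71 → 214 → 107 → 322 → 161 → 484 → 242 → 121 → 364 → 182 → 91 → 274 → 137 → 412 → 206 → 103 → 310 → 155 → 466 → 233 → 700 → 350 → 175 → 526 → 263 → 790 → 395 → 1186 → 593 → 1780 → 890 → 445 → 1336 → 668 → 334 → 167 → 502 → 251 → 754 → 377 → 1132 → 566 → 283 → 850 → 425 → 1276 → 638 → 319 → 958 → 479 → 1438 → 719 → 2158 → 1079 → 3238 → 1619 → 4858 → 2429 → 7288 → 3644 → 1822 → 911 → 2734 → 1367 → 4102 → 2051 → 6154 → 3077 → 9232 → 4616 → 2308 → 1154 → 577 → 1732 → 866 → 433 → 1300 → 650 → 325 → 976 → 488 → 244 → 122 → 61 → 184 → 92 → 46 → 23 → 70 → 35 → 106 → 53 → 160 → 80 → 40 → 20 → 10 → 5 → 16 → 8 → 4 → 2 → 1
Total steps = 115

115 steps


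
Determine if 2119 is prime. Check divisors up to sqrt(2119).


2119 / 13 = 163 (exact division)
2119 is NOT prime.

No, 2119 is not prime


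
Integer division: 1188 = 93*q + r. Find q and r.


1188 = 93 * 12 + 72
Check: 1116 + 72 = 1188

q = 12, r = 72


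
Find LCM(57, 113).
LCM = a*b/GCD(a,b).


GCD(57, 113) = 1
LCM = 57*113/1 = 6441/1 = 6441

LCM = 6441


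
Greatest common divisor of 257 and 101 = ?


257 = 2 * 101 + 55
101 = 1 * 55 + 46
55 = 1 * 46 + 9
46 = 5 * 9 + 1
9 = 9 * 1 + 0
GCD = 1


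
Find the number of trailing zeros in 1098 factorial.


floor(1098/5) = 219
floor(1098/25) = 43
floor(1098/125) = 8
floor(1098/625) = 1
Total = 271

271 trailing zeros


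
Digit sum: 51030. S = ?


5 + 1 + 0 + 3 + 0 = 9


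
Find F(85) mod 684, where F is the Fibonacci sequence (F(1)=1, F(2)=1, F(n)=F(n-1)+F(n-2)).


F(k) mod 684 for k=1..85:
1, 1, 2, 3, 5, 8, 13, 21, 34, 55, 89, 144, 233, 377, 610, 303, 229, 532, 77, 609, 2, 611, 613, 540, 469, 325, 110, 435, 545, 296, 157, 453, 610, 379, 305, 0, 305, 305, 610, 231, 157, 388, 545, 249, 110, 359, 469, 144, 613, 73, 2, 75, 77, 152, 229, 381, 610, 307, 233, 540, 89, 629, 34, 663, 13, 676, 5, 681, 2, 683, 1, 0, 1, 1, 2, 3, 5, 8, 13, 21, 34, 55, 89, 144, 233
F(85) mod 684 = 233


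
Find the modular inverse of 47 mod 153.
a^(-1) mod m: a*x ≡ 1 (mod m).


Use the extended Euclidean algorithm on (153, 47); each row r = 153*s + 47*t:
r=153, s=1, t=0
r=47, s=0, t=1
q=3: r=12, s=1, t=-3   [153*(1) + 47*(-3) = 12]
q=3: r=11, s=-3, t=10   [153*(-3) + 47*(10) = 11]
q=1: r=1, s=4, t=-13   [153*(4) + 47*(-13) = 1]
q=11: r=0, s=-47, t=153   [153*(-47) + 47*(153) = 0]
GCD = 1 with t = -13, so 47*(-13) ≡ 1 (mod 153)
Inverse = -13 mod 153 = 140
Check: 47 * 140 = 6580 ≡ 1 (mod 153)

47^(-1) ≡ 140 (mod 153)
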